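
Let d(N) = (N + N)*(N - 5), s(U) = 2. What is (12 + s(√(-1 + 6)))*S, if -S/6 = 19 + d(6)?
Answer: -2604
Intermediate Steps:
d(N) = 2*N*(-5 + N) (d(N) = (2*N)*(-5 + N) = 2*N*(-5 + N))
S = -186 (S = -6*(19 + 2*6*(-5 + 6)) = -6*(19 + 2*6*1) = -6*(19 + 12) = -6*31 = -186)
(12 + s(√(-1 + 6)))*S = (12 + 2)*(-186) = 14*(-186) = -2604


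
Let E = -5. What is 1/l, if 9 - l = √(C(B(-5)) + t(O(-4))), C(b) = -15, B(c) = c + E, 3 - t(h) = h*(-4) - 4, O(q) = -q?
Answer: 9/73 + 2*√2/73 ≈ 0.16203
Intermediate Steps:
t(h) = 7 + 4*h (t(h) = 3 - (h*(-4) - 4) = 3 - (-4*h - 4) = 3 - (-4 - 4*h) = 3 + (4 + 4*h) = 7 + 4*h)
B(c) = -5 + c (B(c) = c - 5 = -5 + c)
l = 9 - 2*√2 (l = 9 - √(-15 + (7 + 4*(-1*(-4)))) = 9 - √(-15 + (7 + 4*4)) = 9 - √(-15 + (7 + 16)) = 9 - √(-15 + 23) = 9 - √8 = 9 - 2*√2 ≈ 6.1716)
1/l = 1/(9 - 2*√2)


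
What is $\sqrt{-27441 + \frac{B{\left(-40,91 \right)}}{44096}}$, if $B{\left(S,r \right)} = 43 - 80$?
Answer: $\frac{i \sqrt{833716438997}}{5512} \approx 165.65 i$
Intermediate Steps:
$B{\left(S,r \right)} = -37$ ($B{\left(S,r \right)} = 43 - 80 = -37$)
$\sqrt{-27441 + \frac{B{\left(-40,91 \right)}}{44096}} = \sqrt{-27441 - \frac{37}{44096}} = \sqrt{- \frac{1210038373}{44096}} = \frac{i \sqrt{833716438997}}{5512}$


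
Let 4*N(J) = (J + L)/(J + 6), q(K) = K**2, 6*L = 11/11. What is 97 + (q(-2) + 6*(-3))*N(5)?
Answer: 12587/132 ≈ 95.356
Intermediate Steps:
L = 1/6 (L = (11/11)/6 = (11*(1/11))/6 = (1/6)*1 = 1/6 ≈ 0.16667)
N(J) = (1/6 + J)/(4*(6 + J)) (N(J) = ((J + 1/6)/(J + 6))/4 = ((1/6 + J)/(6 + J))/4 = (1/6 + J)/(4*(6 + J)))
97 + (q(-2) + 6*(-3))*N(5) = 97 + ((-2)**2 + 6*(-3))*((1 + 6*5)/(24*(6 + 5))) = 97 + (4 - 18)*((1/24)*(1 + 30)/11) = 97 - 7*31/(12*11) = 97 - 14*31/264 = 97 - 217/132 = 12587/132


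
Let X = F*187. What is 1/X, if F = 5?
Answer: 1/935 ≈ 0.0010695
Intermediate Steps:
X = 935 (X = 5*187 = 935)
1/X = 1/935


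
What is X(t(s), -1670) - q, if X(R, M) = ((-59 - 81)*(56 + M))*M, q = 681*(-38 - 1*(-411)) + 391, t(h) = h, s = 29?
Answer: -377607604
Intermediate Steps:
q = 254404 (q = 681*(-38 + 411) + 391 = 681*373 + 391 = 254013 + 391 = 254404)
X(R, M) = M*(-7840 - 140*M) (X(R, M) = (-140*(56 + M))*M = (-7840 - 140*M)*M = M*(-7840 - 140*M))
X(t(s), -1670) - q = -140*(-1670)*(56 - 1670) - 1*254404 = -140*(-1670)*(-1614) - 254404 = -377353200 - 254404 = -377607604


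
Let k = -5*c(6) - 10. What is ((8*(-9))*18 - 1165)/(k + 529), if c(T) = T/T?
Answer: -2461/514 ≈ -4.7879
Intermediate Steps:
c(T) = 1
k = -15 (k = -5*1 - 10 = -5 - 10 = -15)
((8*(-9))*18 - 1165)/(k + 529) = ((8*(-9))*18 - 1165)/(-15 + 529) = (-72*18 - 1165)/514 = (-1296 - 1165)*(1/514) = -2461*1/514 = -2461/514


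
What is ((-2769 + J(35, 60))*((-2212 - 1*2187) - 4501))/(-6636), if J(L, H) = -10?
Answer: -883325/237 ≈ -3727.1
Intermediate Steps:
((-2769 + J(35, 60))*((-2212 - 1*2187) - 4501))/(-6636) = ((-2769 - 10)*((-2212 - 1*2187) - 4501))/(-6636) = -2779*((-2212 - 2187) - 4501)*(-1/6636) = -2779*(-4399 - 4501)*(-1/6636) = -2779*(-8900)*(-1/6636) = 24733100*(-1/6636) = -883325/237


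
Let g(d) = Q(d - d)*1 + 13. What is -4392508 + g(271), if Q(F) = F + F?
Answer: -4392495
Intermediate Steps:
Q(F) = 2*F
g(d) = 13 (g(d) = (2*(d - d))*1 + 13 = (2*0)*1 + 13 = 0*1 + 13 = 0 + 13 = 13)
-4392508 + g(271) = -4392508 + 13 = -4392495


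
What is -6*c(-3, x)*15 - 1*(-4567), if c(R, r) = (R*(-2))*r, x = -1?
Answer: 5107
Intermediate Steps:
c(R, r) = -2*R*r (c(R, r) = (-2*R)*r = -2*R*r)
-6*c(-3, x)*15 - 1*(-4567) = -(-12)*(-3)*(-1)*15 - 1*(-4567) = -6*(-6)*15 + 4567 = 36*15 + 4567 = 540 + 4567 = 5107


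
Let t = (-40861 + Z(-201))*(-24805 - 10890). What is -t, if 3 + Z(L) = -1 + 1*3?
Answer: -1458569090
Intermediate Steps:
Z(L) = -1 (Z(L) = -3 + (-1 + 1*3) = -3 + (-1 + 3) = -3 + 2 = -1)
t = 1458569090 (t = (-40861 - 1)*(-24805 - 10890) = -40862*(-35695) = 1458569090)
-t = -1*1458569090 = -1458569090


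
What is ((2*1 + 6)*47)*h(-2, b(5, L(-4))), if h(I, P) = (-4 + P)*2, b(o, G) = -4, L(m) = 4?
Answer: -6016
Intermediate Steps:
h(I, P) = -8 + 2*P
((2*1 + 6)*47)*h(-2, b(5, L(-4))) = ((2*1 + 6)*47)*(-8 + 2*(-4)) = ((2 + 6)*47)*(-8 - 8) = (8*47)*(-16) = 376*(-16) = -6016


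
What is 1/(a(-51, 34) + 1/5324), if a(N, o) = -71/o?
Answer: -90508/188985 ≈ -0.47892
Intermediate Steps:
1/(a(-51, 34) + 1/5324) = 1/(-71/34 + 1/5324) = 1/(-188985/90508) = -90508/188985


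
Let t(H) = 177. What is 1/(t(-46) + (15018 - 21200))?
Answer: -1/6005 ≈ -0.00016653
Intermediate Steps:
1/(t(-46) + (15018 - 21200)) = 1/(177 + (15018 - 21200)) = 1/(177 - 6182) = 1/(-6005) = -1/6005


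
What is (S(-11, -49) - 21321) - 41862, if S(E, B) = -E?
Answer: -63172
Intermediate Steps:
(S(-11, -49) - 21321) - 41862 = (-1*(-11) - 21321) - 41862 = (11 - 21321) - 41862 = -21310 - 41862 = -63172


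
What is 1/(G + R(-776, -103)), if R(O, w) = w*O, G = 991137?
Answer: 1/1071065 ≈ 9.3365e-7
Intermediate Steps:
R(O, w) = O*w
1/(G + R(-776, -103)) = 1/(991137 - 776*(-103)) = 1/(991137 + 79928) = 1/1071065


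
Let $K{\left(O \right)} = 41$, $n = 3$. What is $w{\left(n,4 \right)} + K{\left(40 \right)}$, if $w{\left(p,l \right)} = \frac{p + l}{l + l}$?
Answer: $\frac{335}{8} \approx 41.875$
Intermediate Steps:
$w{\left(p,l \right)} = \frac{l + p}{2 l}$
$w{\left(n,4 \right)} + K{\left(40 \right)} = \frac{4 + 3}{2 \cdot 4} + 41 = \frac{1}{2} \cdot \frac{1}{4} \cdot 7 + 41 = \frac{7}{8} + 41 = \frac{335}{8}$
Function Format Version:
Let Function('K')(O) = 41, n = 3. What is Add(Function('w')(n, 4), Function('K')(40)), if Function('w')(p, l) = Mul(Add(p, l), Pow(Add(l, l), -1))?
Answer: Rational(335, 8) ≈ 41.875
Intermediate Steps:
Function('w')(p, l) = Mul(Rational(1, 2), Pow(l, -1), Add(l, p)) (Function('w')(p, l) = Mul(Add(l, p), Pow(Mul(2, l), -1)) = Mul(Add(l, p), Mul(Rational(1, 2), Pow(l, -1))) = Mul(Rational(1, 2), Pow(l, -1), Add(l, p)))
Add(Function('w')(n, 4), Function('K')(40)) = Add(Mul(Rational(1, 2), Pow(4, -1), Add(4, 3)), 41) = Add(Mul(Rational(1, 2), Rational(1, 4), 7), 41) = Add(Rational(7, 8), 41) = Rational(335, 8)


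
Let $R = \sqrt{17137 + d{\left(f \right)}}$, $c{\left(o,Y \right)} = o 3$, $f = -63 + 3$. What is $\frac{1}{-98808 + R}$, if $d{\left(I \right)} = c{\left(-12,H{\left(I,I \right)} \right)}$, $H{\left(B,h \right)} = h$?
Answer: $- \frac{98808}{9763003763} - \frac{7 \sqrt{349}}{9763003763} \approx -1.0134 \cdot 10^{-5}$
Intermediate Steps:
$f = -60$
$c{\left(o,Y \right)} = 3 o$
$d{\left(I \right)} = -36$ ($d{\left(I \right)} = 3 \left(-12\right) = -36$)
$R = 7 \sqrt{349}$ ($R = \sqrt{17137 - 36} = \sqrt{17101} = 7 \sqrt{349} \approx 130.77$)
$\frac{1}{-98808 + R} = \frac{1}{-98808 + 7 \sqrt{349}}$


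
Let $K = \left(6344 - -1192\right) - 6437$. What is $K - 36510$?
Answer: $-35411$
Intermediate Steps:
$K = 1099$ ($K = \left(6344 + 1192\right) - 6437 = 7536 - 6437 = 1099$)
$K - 36510 = 1099 - 36510 = -35411$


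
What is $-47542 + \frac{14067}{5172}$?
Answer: $- \frac{81957719}{1724} \approx -47539.0$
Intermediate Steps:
$-47542 + \frac{14067}{5172} = -47542 + 14067 \cdot \frac{1}{5172} = -47542 + \frac{4689}{1724} = - \frac{81957719}{1724}$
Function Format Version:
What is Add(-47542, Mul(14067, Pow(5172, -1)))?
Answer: Rational(-81957719, 1724) ≈ -47539.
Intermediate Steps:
Add(-47542, Mul(14067, Pow(5172, -1))) = Add(-47542, Mul(14067, Rational(1, 5172))) = Add(-47542, Rational(4689, 1724)) = Rational(-81957719, 1724)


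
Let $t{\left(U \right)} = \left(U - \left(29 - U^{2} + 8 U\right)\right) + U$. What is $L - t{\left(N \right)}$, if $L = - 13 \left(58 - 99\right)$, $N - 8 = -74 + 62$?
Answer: $522$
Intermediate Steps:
$N = -4$ ($N = 8 + \left(-74 + 62\right) = 8 - 12 = -4$)
$t{\left(U \right)} = -29 + U^{2} - 6 U$ ($t{\left(U \right)} = \left(U - \left(29 - U^{2} + 8 U\right)\right) + U = \left(-29 + U^{2} - 7 U\right) + U = -29 + U^{2} - 6 U$)
$L = 533$ ($L = \left(-13\right) \left(-41\right) = 533$)
$L - t{\left(N \right)} = 533 - \left(-29 + \left(-4\right)^{2} - -24\right) = 533 - \left(-29 + 16 + 24\right) = 533 - 11 = 522$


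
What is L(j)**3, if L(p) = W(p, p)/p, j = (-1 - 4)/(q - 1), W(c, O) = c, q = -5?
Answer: 1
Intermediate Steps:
j = 5/6 (j = (-1 - 4)/(-5 - 1) = -5/(-6) = -5*(-1/6) = 5/6 ≈ 0.83333)
L(p) = 1 (L(p) = p/p = 1)
L(j)**3 = 1**3 = 1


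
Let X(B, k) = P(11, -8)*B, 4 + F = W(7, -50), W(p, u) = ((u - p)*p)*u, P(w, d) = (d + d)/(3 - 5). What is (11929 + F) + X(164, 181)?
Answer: 33187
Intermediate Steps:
P(w, d) = -d (P(w, d) = (2*d)/(-2) = (2*d)*(-1/2) = -d)
W(p, u) = p*u*(u - p) (W(p, u) = (p*(u - p))*u = p*u*(u - p))
F = 19946 (F = -4 + 7*(-50)*(-50 - 1*7) = -4 + 7*(-50)*(-50 - 7) = -4 + 7*(-50)*(-57) = -4 + 19950 = 19946)
X(B, k) = 8*B (X(B, k) = (-1*(-8))*B = 8*B)
(11929 + F) + X(164, 181) = (11929 + 19946) + 8*164 = 31875 + 1312 = 33187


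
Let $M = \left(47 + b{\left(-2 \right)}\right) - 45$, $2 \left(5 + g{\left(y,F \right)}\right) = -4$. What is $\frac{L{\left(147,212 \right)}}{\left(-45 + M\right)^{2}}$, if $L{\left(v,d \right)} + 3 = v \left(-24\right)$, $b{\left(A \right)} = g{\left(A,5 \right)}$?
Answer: $- \frac{3531}{2500} \approx -1.4124$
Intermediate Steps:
$g{\left(y,F \right)} = -7$ ($g{\left(y,F \right)} = -5 + \frac{1}{2} \left(-4\right) = -5 - 2 = -7$)
$b{\left(A \right)} = -7$
$L{\left(v,d \right)} = -3 - 24 v$ ($L{\left(v,d \right)} = -3 + v \left(-24\right) = -3 - 24 v$)
$M = -5$ ($M = \left(47 - 7\right) - 45 = 40 - 45 = -5$)
$\frac{L{\left(147,212 \right)}}{\left(-45 + M\right)^{2}} = \frac{-3 - 3528}{\left(-45 - 5\right)^{2}} = \frac{-3 - 3528}{\left(-50\right)^{2}} = - \frac{3531}{2500}$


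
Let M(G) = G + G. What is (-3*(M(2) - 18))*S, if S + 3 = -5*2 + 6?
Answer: -294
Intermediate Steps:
M(G) = 2*G
S = -7 (S = -3 + (-5*2 + 6) = -3 + (-10 + 6) = -3 - 4 = -7)
(-3*(M(2) - 18))*S = -3*(2*2 - 18)*(-7) = -3*(4 - 18)*(-7) = -3*(-14)*(-7) = 42*(-7) = -294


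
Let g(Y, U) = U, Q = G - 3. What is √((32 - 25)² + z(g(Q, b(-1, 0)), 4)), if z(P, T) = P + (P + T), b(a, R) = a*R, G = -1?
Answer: √53 ≈ 7.2801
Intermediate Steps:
b(a, R) = R*a
Q = -4 (Q = -1 - 3 = -4)
z(P, T) = T + 2*P
√((32 - 25)² + z(g(Q, b(-1, 0)), 4)) = √((32 - 25)² + (4 + 2*(0*(-1)))) = √(7² + (4 + 2*0)) = √(49 + (4 + 0)) = √(49 + 4) = √53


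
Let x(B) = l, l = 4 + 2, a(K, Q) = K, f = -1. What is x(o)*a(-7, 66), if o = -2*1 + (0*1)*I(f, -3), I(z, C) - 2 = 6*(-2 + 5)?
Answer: -42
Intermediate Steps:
I(z, C) = 20 (I(z, C) = 2 + 6*(-2 + 5) = 2 + 6*3 = 2 + 18 = 20)
o = -2 (o = -2*1 + (0*1)*20 = -2 + 0*20 = -2 + 0 = -2)
l = 6
x(B) = 6
x(o)*a(-7, 66) = 6*(-7) = -42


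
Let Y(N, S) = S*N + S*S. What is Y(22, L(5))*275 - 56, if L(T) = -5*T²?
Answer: 3540569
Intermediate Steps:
Y(N, S) = S² + N*S (Y(N, S) = N*S + S² = S² + N*S)
Y(22, L(5))*275 - 56 = ((-5*5²)*(22 - 5*5²))*275 - 56 = ((-5*25)*(22 - 5*25))*275 - 56 = -125*(22 - 125)*275 - 56 = -125*(-103)*275 - 56 = 12875*275 - 56 = 3540625 - 56 = 3540569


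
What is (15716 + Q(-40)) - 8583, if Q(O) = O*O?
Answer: 8733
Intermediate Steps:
Q(O) = O**2
(15716 + Q(-40)) - 8583 = (15716 + (-40)**2) - 8583 = (15716 + 1600) - 8583 = 17316 - 8583 = 8733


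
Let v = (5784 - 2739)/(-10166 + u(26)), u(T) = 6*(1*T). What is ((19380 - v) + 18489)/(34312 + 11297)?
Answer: 3610207/4348058 ≈ 0.83030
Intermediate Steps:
u(T) = 6*T
v = -87/286 (v = (5784 - 2739)/(-10166 + 6*26) = 3045/(-10166 + 156) = 3045/(-10010) = 3045*(-1/10010) = -87/286 ≈ -0.30420)
((19380 - v) + 18489)/(34312 + 11297) = ((19380 - 1*(-87/286)) + 18489)/(34312 + 11297) = ((19380 + 87/286) + 18489)/45609 = (5542767/286 + 18489)*(1/45609) = (10830621/286)*(1/45609) = 3610207/4348058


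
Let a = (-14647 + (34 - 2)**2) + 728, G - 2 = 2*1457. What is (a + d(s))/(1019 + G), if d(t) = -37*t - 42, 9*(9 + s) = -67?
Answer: -110957/35415 ≈ -3.1330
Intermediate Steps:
s = -148/9 (s = -9 + (1/9)*(-67) = -9 - 67/9 = -148/9 ≈ -16.444)
G = 2916 (G = 2 + 2*1457 = 2 + 2914 = 2916)
d(t) = -42 - 37*t
a = -12895 (a = (-14647 + 32**2) + 728 = (-14647 + 1024) + 728 = -13623 + 728 = -12895)
(a + d(s))/(1019 + G) = (-12895 + (-42 - 37*(-148/9)))/(1019 + 2916) = (-12895 + (-42 + 5476/9))/3935 = (-12895 + 5098/9)*(1/3935) = -110957/9*1/3935 = -110957/35415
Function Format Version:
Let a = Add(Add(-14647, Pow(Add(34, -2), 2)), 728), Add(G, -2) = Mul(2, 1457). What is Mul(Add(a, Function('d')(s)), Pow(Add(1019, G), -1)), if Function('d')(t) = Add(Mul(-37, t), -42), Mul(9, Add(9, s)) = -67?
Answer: Rational(-110957, 35415) ≈ -3.1330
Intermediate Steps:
s = Rational(-148, 9) (s = Add(-9, Mul(Rational(1, 9), -67)) = Add(-9, Rational(-67, 9)) = Rational(-148, 9) ≈ -16.444)
G = 2916 (G = Add(2, Mul(2, 1457)) = Add(2, 2914) = 2916)
Function('d')(t) = Add(-42, Mul(-37, t))
a = -12895 (a = Add(Add(-14647, Pow(32, 2)), 728) = Add(Add(-14647, 1024), 728) = Add(-13623, 728) = -12895)
Mul(Add(a, Function('d')(s)), Pow(Add(1019, G), -1)) = Mul(Add(-12895, Add(-42, Mul(-37, Rational(-148, 9)))), Pow(Add(1019, 2916), -1)) = Mul(Add(-12895, Add(-42, Rational(5476, 9))), Pow(3935, -1)) = Mul(Add(-12895, Rational(5098, 9)), Rational(1, 3935)) = Mul(Rational(-110957, 9), Rational(1, 3935)) = Rational(-110957, 35415)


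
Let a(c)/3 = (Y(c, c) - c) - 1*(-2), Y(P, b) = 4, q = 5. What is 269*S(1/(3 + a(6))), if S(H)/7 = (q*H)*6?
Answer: 18830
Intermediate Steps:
a(c) = 18 - 3*c (a(c) = 3*((4 - c) - 1*(-2)) = 3*((4 - c) + 2) = 3*(6 - c) = 18 - 3*c)
S(H) = 210*H (S(H) = 7*((5*H)*6) = 7*(30*H) = 210*H)
269*S(1/(3 + a(6))) = 269*(210/(3 + (18 - 3*6))) = 269*(210/(3 + (18 - 18))) = 269*(210/(3 + 0)) = 269*(210/3) = 269*(210*(1/3)) = 269*70 = 18830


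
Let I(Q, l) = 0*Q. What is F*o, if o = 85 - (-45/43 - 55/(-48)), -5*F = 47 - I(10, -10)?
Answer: -1647209/2064 ≈ -798.07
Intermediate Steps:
I(Q, l) = 0
F = -47/5 (F = -(47 - 1*0)/5 = -(47 + 0)/5 = -1/5*47 = -47/5 ≈ -9.4000)
o = 175235/2064 (o = 85 - (-45*1/43 - 55*(-1/48)) = 85 - (-45/43 + 55/48) = 85 - 1*205/2064 = 85 - 205/2064 = 175235/2064 ≈ 84.901)
F*o = -47/5*175235/2064 = -1647209/2064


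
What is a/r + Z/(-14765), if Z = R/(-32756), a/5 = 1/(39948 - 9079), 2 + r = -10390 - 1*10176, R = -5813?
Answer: -923292730499/76767773833171320 ≈ -1.2027e-5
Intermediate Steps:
r = -20568 (r = -2 + (-10390 - 1*10176) = -2 + (-10390 - 10176) = -2 - 20566 = -20568)
a = 5/30869 (a = 5/(39948 - 9079) = 5/30869 ≈ 0.00016197)
Z = 5813/32756 (Z = -5813/(-32756) = -5813*(-1/32756) = 5813/32756 ≈ 0.17746)
a/r + Z/(-14765) = (5/30869)/(-20568) + (5813/32756)/(-14765) = (5/30869)*(-1/20568) + (5813/32756)*(-1/14765) = -5/634913592 - 5813/483642340 = -923292730499/76767773833171320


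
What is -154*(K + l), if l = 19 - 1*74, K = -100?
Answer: 23870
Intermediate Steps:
l = -55 (l = 19 - 74 = -55)
-154*(K + l) = -154*(-100 - 55) = -154*(-155) = 23870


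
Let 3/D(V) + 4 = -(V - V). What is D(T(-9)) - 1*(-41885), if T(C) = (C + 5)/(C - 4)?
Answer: 167537/4 ≈ 41884.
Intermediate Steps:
T(C) = (5 + C)/(-4 + C)
D(V) = -¾ (D(V) = 3/(-4 - (V - V)) = 3/(-4 - 1*0) = 3/(-4 + 0) = 3/(-4) = 3*(-¼) = -¾)
D(T(-9)) - 1*(-41885) = -¾ - 1*(-41885) = -¾ + 41885 = 167537/4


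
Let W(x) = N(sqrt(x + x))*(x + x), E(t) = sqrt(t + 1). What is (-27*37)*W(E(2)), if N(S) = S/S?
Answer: -1998*sqrt(3) ≈ -3460.6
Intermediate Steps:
N(S) = 1
E(t) = sqrt(1 + t)
W(x) = 2*x (W(x) = 1*(x + x) = 1*(2*x) = 2*x)
(-27*37)*W(E(2)) = (-27*37)*(2*sqrt(1 + 2)) = -1998*sqrt(3)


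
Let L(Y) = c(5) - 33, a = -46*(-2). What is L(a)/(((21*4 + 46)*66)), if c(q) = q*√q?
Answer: -1/260 + √5/1716 ≈ -0.0025431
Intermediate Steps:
c(q) = q^(3/2)
a = 92
L(Y) = -33 + 5*√5 (L(Y) = 5^(3/2) - 33 = 5*√5 - 33 = -33 + 5*√5)
L(a)/(((21*4 + 46)*66)) = (-33 + 5*√5)/(((21*4 + 46)*66)) = (-33 + 5*√5)/(((84 + 46)*66)) = (-33 + 5*√5)/((130*66)) = (-33 + 5*√5)/8580 = (-33 + 5*√5)*(1/8580) = -1/260 + √5/1716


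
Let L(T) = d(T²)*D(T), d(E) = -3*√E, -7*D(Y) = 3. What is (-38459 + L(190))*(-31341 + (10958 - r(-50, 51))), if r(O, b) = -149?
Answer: 5412655702/7 ≈ 7.7324e+8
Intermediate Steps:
D(Y) = -3/7 (D(Y) = -⅐*3 = -3/7)
L(T) = 9*√(T²)/7 (L(T) = -3*√(T²)*(-3/7) = 9*√(T²)/7)
(-38459 + L(190))*(-31341 + (10958 - r(-50, 51))) = (-38459 + 9*√(190²)/7)*(-31341 + (10958 - 1*(-149))) = (-38459 + 9*√36100/7)*(-31341 + (10958 + 149)) = (-38459 + (9/7)*190)*(-31341 + 11107) = (-38459 + 1710/7)*(-20234) = -267503/7*(-20234) = 5412655702/7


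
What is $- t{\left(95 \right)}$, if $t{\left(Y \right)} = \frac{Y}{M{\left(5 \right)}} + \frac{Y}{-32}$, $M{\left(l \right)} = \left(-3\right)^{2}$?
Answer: $- \frac{2185}{288} \approx -7.5868$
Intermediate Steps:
$M{\left(l \right)} = 9$
$t{\left(Y \right)} = \frac{23 Y}{288}$ ($t{\left(Y \right)} = \frac{Y}{9} + \frac{Y}{-32} = Y \frac{1}{9} + Y \left(- \frac{1}{32}\right) = \frac{Y}{9} - \frac{Y}{32} = \frac{23 Y}{288}$)
$- t{\left(95 \right)} = - \frac{23 \cdot 95}{288} = \left(-1\right) \frac{2185}{288} = - \frac{2185}{288}$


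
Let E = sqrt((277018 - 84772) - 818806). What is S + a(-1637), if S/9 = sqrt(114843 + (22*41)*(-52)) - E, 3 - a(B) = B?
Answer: 1640 + 9*sqrt(67939) - 72*I*sqrt(9790) ≈ 3985.9 - 7124.0*I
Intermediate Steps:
a(B) = 3 - B
E = 8*I*sqrt(9790) (E = sqrt(192246 - 818806) = sqrt(-626560) = 8*I*sqrt(9790) ≈ 791.56*I)
S = 9*sqrt(67939) - 72*I*sqrt(9790) (S = 9*(sqrt(114843 + (22*41)*(-52)) - 8*I*sqrt(9790)) = 9*(sqrt(114843 + 902*(-52)) - 8*I*sqrt(9790)) = 9*(sqrt(114843 - 46904) - 8*I*sqrt(9790)) = 9*(sqrt(67939) - 8*I*sqrt(9790)) = 9*sqrt(67939) - 72*I*sqrt(9790) ≈ 2345.9 - 7124.0*I)
S + a(-1637) = (9*sqrt(67939) - 72*I*sqrt(9790)) + (3 - 1*(-1637)) = (9*sqrt(67939) - 72*I*sqrt(9790)) + (3 + 1637) = (9*sqrt(67939) - 72*I*sqrt(9790)) + 1640 = 1640 + 9*sqrt(67939) - 72*I*sqrt(9790)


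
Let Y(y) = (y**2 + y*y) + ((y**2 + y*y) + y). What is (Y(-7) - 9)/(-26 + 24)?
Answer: -90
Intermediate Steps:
Y(y) = y + 4*y**2 (Y(y) = (y**2 + y**2) + ((y**2 + y**2) + y) = 2*y**2 + (2*y**2 + y) = 2*y**2 + (y + 2*y**2) = y + 4*y**2)
(Y(-7) - 9)/(-26 + 24) = (-7*(1 + 4*(-7)) - 9)/(-26 + 24) = (-7*(1 - 28) - 9)/(-2) = (-7*(-27) - 9)*(-1/2) = (189 - 9)*(-1/2) = 180*(-1/2) = -90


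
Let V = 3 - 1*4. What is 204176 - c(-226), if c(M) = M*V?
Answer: 203950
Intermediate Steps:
V = -1 (V = 3 - 4 = -1)
c(M) = -M (c(M) = M*(-1) = -M)
204176 - c(-226) = 204176 - (-1)*(-226) = 204176 - 1*226 = 204176 - 226 = 203950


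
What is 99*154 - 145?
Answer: 15101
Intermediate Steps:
99*154 - 145 = 15246 - 145 = 15101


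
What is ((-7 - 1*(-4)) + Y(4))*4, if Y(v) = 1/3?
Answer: -32/3 ≈ -10.667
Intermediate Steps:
Y(v) = ⅓
((-7 - 1*(-4)) + Y(4))*4 = ((-7 - 1*(-4)) + ⅓)*4 = ((-7 + 4) + ⅓)*4 = (-3 + ⅓)*4 = -8/3*4 = -32/3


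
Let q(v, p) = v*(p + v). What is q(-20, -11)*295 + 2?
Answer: 182902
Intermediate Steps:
q(-20, -11)*295 + 2 = -20*(-11 - 20)*295 + 2 = -20*(-31)*295 + 2 = 620*295 + 2 = 182900 + 2 = 182902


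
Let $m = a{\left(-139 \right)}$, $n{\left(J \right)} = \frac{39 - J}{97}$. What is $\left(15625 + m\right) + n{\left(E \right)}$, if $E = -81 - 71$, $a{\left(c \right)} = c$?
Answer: $\frac{1502333}{97} \approx 15488.0$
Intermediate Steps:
$E = -152$ ($E = -81 - 71 = -152$)
$n{\left(J \right)} = \frac{39}{97} - \frac{J}{97}$ ($n{\left(J \right)} = \left(39 - J\right) \frac{1}{97} = \frac{39}{97} - \frac{J}{97}$)
$m = -139$
$\left(15625 + m\right) + n{\left(E \right)} = \left(15625 - 139\right) + \left(\frac{39}{97} - - \frac{152}{97}\right) = 15486 + \left(\frac{39}{97} + \frac{152}{97}\right) = 15486 + \frac{191}{97} = \frac{1502333}{97}$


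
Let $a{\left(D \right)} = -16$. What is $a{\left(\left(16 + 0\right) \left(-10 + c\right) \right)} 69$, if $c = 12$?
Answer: $-1104$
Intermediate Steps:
$a{\left(\left(16 + 0\right) \left(-10 + c\right) \right)} 69 = \left(-16\right) 69 = -1104$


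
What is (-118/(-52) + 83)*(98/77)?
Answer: 15519/143 ≈ 108.52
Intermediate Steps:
(-118/(-52) + 83)*(98/77) = (-118*(-1/52) + 83)*(98*(1/77)) = (59/26 + 83)*(14/11) = (2217/26)*(14/11) = 15519/143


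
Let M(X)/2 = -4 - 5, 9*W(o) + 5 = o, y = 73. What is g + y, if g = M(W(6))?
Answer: 55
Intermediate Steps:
W(o) = -5/9 + o/9
M(X) = -18 (M(X) = 2*(-4 - 5) = 2*(-9) = -18)
g = -18
g + y = -18 + 73 = 55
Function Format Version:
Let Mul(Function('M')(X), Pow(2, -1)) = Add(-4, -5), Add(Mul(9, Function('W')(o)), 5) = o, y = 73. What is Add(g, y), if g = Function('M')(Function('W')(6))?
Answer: 55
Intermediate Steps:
Function('W')(o) = Add(Rational(-5, 9), Mul(Rational(1, 9), o))
Function('M')(X) = -18 (Function('M')(X) = Mul(2, Add(-4, -5)) = Mul(2, -9) = -18)
g = -18
Add(g, y) = Add(-18, 73) = 55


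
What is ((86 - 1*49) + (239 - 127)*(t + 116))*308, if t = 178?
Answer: 10153220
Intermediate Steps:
((86 - 1*49) + (239 - 127)*(t + 116))*308 = ((86 - 1*49) + (239 - 127)*(178 + 116))*308 = ((86 - 49) + 112*294)*308 = (37 + 32928)*308 = 32965*308 = 10153220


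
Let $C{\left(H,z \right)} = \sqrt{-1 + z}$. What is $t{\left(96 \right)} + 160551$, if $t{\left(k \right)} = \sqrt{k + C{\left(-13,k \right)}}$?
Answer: $160551 + \sqrt{96 + \sqrt{95}} \approx 1.6056 \cdot 10^{5}$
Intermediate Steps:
$t{\left(k \right)} = \sqrt{k + \sqrt{-1 + k}}$
$t{\left(96 \right)} + 160551 = \sqrt{96 + \sqrt{-1 + 96}} + 160551 = \sqrt{96 + \sqrt{95}} + 160551 = 160551 + \sqrt{96 + \sqrt{95}}$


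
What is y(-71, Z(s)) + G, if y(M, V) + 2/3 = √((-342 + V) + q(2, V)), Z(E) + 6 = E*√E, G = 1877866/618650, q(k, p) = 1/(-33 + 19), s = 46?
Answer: 2198149/927975 + √(-68222 + 9016*√46)/14 ≈ 2.3688 + 6.007*I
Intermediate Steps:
q(k, p) = -1/14 (q(k, p) = 1/(-14) = -1/14)
G = 938933/309325 (G = 1877866*(1/618650) = 938933/309325 ≈ 3.0354)
Z(E) = -6 + E^(3/2) (Z(E) = -6 + E*√E = -6 + E^(3/2))
y(M, V) = -⅔ + √(-4789/14 + V) (y(M, V) = -⅔ + √((-342 + V) - 1/14) = -⅔ + √(-4789/14 + V))
y(-71, Z(s)) + G = (-⅔ + √(-67046 + 196*(-6 + 46^(3/2)))/14) + 938933/309325 = (-⅔ + √(-67046 + 196*(-6 + 46*√46))/14) + 938933/309325 = (-⅔ + √(-67046 + (-1176 + 9016*√46))/14) + 938933/309325 = (-⅔ + √(-68222 + 9016*√46)/14) + 938933/309325 = 2198149/927975 + √(-68222 + 9016*√46)/14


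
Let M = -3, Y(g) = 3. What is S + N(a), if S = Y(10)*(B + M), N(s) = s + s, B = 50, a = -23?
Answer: 95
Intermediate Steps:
N(s) = 2*s
S = 141 (S = 3*(50 - 3) = 3*47 = 141)
S + N(a) = 141 + 2*(-23) = 141 - 46 = 95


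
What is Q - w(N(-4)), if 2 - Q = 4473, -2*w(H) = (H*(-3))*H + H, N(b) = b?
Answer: -4497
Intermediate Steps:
w(H) = -H/2 + 3*H²/2 (w(H) = -((H*(-3))*H + H)/2 = -((-3*H)*H + H)/2 = -(-3*H² + H)/2 = -(H - 3*H²)/2 = -H/2 + 3*H²/2)
Q = -4471 (Q = 2 - 1*4473 = 2 - 4473 = -4471)
Q - w(N(-4)) = -4471 - (-4)*(-1 + 3*(-4))/2 = -4471 - (-4)*(-1 - 12)/2 = -4471 - (-4)*(-13)/2 = -4471 - 1*26 = -4471 - 26 = -4497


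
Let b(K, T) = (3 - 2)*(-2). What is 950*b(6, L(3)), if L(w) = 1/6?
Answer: -1900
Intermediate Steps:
L(w) = ⅙
b(K, T) = -2 (b(K, T) = 1*(-2) = -2)
950*b(6, L(3)) = 950*(-2) = -1900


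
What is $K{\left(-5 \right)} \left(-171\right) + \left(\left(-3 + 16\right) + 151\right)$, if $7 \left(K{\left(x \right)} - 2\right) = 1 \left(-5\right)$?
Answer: $- \frac{391}{7} \approx -55.857$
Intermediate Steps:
$K{\left(x \right)} = \frac{9}{7}$ ($K{\left(x \right)} = 2 + \frac{1 \left(-5\right)}{7} = 2 + \frac{1}{7} \left(-5\right) = 2 - \frac{5}{7} = \frac{9}{7}$)
$K{\left(-5 \right)} \left(-171\right) + \left(\left(-3 + 16\right) + 151\right) = \frac{9}{7} \left(-171\right) + \left(\left(-3 + 16\right) + 151\right) = - \frac{1539}{7} + \left(13 + 151\right) = - \frac{1539}{7} + 164 = - \frac{391}{7}$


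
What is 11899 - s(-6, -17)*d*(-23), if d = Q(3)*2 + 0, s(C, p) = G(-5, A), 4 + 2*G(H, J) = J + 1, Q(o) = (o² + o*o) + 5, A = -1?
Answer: 9783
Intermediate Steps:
Q(o) = 5 + 2*o² (Q(o) = (o² + o²) + 5 = 2*o² + 5 = 5 + 2*o²)
G(H, J) = -3/2 + J/2 (G(H, J) = -2 + (J + 1)/2 = -2 + (1 + J)/2 = -2 + (½ + J/2) = -3/2 + J/2)
s(C, p) = -2 (s(C, p) = -3/2 + (½)*(-1) = -3/2 - ½ = -2)
d = 46 (d = (5 + 2*3²)*2 + 0 = (5 + 2*9)*2 + 0 = (5 + 18)*2 + 0 = 23*2 + 0 = 46 + 0 = 46)
11899 - s(-6, -17)*d*(-23) = 11899 - (-2)*46*(-23) = 11899 - (-2)*(-1058) = 11899 - 1*2116 = 11899 - 2116 = 9783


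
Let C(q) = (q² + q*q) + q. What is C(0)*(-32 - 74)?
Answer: 0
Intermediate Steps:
C(q) = q + 2*q² (C(q) = (q² + q²) + q = 2*q² + q = q + 2*q²)
C(0)*(-32 - 74) = (0*(1 + 2*0))*(-32 - 74) = (0*(1 + 0))*(-106) = (0*1)*(-106) = 0*(-106) = 0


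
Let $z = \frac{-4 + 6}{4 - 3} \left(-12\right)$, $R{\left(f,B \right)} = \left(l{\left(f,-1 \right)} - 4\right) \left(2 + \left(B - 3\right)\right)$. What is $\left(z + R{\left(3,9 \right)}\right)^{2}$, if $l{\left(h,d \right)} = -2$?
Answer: $5184$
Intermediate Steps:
$R{\left(f,B \right)} = 6 - 6 B$ ($R{\left(f,B \right)} = \left(-2 - 4\right) \left(2 + \left(B - 3\right)\right) = - 6 \left(2 + \left(-3 + B\right)\right) = - 6 \left(-1 + B\right) = 6 - 6 B$)
$z = -24$ ($z = \frac{2}{1} \left(-12\right) = 2 \cdot 1 \left(-12\right) = 2 \left(-12\right) = -24$)
$\left(z + R{\left(3,9 \right)}\right)^{2} = \left(-24 + \left(6 - 54\right)\right)^{2} = \left(-24 - 48\right)^{2} = \left(-72\right)^{2} = 5184$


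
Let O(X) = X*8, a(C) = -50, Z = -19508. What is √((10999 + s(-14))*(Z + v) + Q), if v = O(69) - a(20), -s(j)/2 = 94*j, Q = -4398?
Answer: 6*I*√7158669 ≈ 16053.0*I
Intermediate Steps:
s(j) = -188*j
O(X) = 8*X
v = 602 (v = 8*69 - 1*(-50) = 552 + 50 = 602)
√((10999 + s(-14))*(Z + v) + Q) = √((10999 - 188*(-14))*(-19508 + 602) - 4398) = √((10999 + 2632)*(-18906) - 4398) = √(13631*(-18906) - 4398) = √(-257707686 - 4398) = √(-257712084) = 6*I*√7158669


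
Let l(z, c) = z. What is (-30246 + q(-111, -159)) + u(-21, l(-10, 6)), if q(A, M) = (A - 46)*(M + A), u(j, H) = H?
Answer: 12134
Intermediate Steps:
q(A, M) = (-46 + A)*(A + M)
(-30246 + q(-111, -159)) + u(-21, l(-10, 6)) = (-30246 + ((-111)² - 46*(-111) - 46*(-159) - 111*(-159))) - 10 = (-30246 + (12321 + 5106 + 7314 + 17649)) - 10 = (-30246 + 42390) - 10 = 12144 - 10 = 12134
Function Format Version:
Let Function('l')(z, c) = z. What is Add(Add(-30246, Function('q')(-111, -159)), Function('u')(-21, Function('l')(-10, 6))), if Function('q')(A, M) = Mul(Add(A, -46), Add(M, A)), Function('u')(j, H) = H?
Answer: 12134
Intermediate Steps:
Function('q')(A, M) = Mul(Add(-46, A), Add(A, M))
Add(Add(-30246, Function('q')(-111, -159)), Function('u')(-21, Function('l')(-10, 6))) = Add(Add(-30246, Add(Pow(-111, 2), Mul(-46, -111), Mul(-46, -159), Mul(-111, -159))), -10) = Add(Add(-30246, Add(12321, 5106, 7314, 17649)), -10) = Add(Add(-30246, 42390), -10) = Add(12144, -10) = 12134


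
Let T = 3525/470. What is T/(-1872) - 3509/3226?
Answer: -2197681/2013024 ≈ -1.0917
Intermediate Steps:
T = 15/2 (T = 3525*(1/470) = 15/2 ≈ 7.5000)
T/(-1872) - 3509/3226 = (15/2)/(-1872) - 3509/3226 = (15/2)*(-1/1872) - 3509*1/3226 = -5/1248 - 3509/3226 = -2197681/2013024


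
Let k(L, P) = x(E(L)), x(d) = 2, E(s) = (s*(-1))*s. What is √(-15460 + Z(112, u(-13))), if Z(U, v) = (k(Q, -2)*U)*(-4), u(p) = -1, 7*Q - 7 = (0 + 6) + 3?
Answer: 2*I*√4089 ≈ 127.89*I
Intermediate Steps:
E(s) = -s² (E(s) = (-s)*s = -s²)
Q = 16/7 (Q = 1 + ((0 + 6) + 3)/7 = 1 + (6 + 3)/7 = 1 + (⅐)*9 = 1 + 9/7 = 16/7 ≈ 2.2857)
k(L, P) = 2
Z(U, v) = -8*U (Z(U, v) = (2*U)*(-4) = -8*U)
√(-15460 + Z(112, u(-13))) = √(-15460 - 8*112) = √(-15460 - 896) = √(-16356) = 2*I*√4089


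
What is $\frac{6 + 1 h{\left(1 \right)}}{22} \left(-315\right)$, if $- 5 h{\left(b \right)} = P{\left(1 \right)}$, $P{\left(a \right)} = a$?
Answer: $- \frac{1827}{22} \approx -83.045$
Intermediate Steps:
$h{\left(b \right)} = - \frac{1}{5}$ ($h{\left(b \right)} = \left(- \frac{1}{5}\right) 1 = - \frac{1}{5}$)
$\frac{6 + 1 h{\left(1 \right)}}{22} \left(-315\right) = \frac{6 + 1 \left(- \frac{1}{5}\right)}{22} \left(-315\right) = \left(6 - \frac{1}{5}\right) \frac{1}{22} \left(-315\right) = \frac{29}{5} \cdot \frac{1}{22} \left(-315\right) = \frac{29}{110} \left(-315\right) = - \frac{1827}{22}$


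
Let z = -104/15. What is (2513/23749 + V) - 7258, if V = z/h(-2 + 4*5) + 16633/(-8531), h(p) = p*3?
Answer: -595710501193868/82054101195 ≈ -7260.0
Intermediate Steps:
h(p) = 3*p
z = -104/15 (z = -104*1/15 = -104/15 ≈ -6.9333)
V = -7179977/3455055 (V = -104*1/(3*(-2 + 4*5))/15 + 16633/(-8531) = -104*1/(3*(-2 + 20))/15 + 16633*(-1/8531) = -104/(15*(3*18)) - 16633/8531 = -104/15/54 - 16633/8531 = -104/15*1/54 - 16633/8531 = -52/405 - 16633/8531 = -7179977/3455055 ≈ -2.0781)
(2513/23749 + V) - 7258 = (2513/23749 - 7179977/3455055) - 7258 = -161834720558/82054101195 - 7258 = -595710501193868/82054101195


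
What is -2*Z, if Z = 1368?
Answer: -2736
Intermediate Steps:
-2*Z = -2*1368 = -2736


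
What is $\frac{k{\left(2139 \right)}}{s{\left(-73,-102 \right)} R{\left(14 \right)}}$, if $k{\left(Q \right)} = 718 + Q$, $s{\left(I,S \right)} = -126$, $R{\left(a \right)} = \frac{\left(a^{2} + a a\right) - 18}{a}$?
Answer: $- \frac{2857}{3366} \approx -0.84878$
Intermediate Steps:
$R{\left(a \right)} = \frac{-18 + 2 a^{2}}{a}$ ($R{\left(a \right)} = \frac{\left(a^{2} + a^{2}\right) - 18}{a} = \frac{2 a^{2} - 18}{a} = \frac{-18 + 2 a^{2}}{a}$)
$\frac{k{\left(2139 \right)}}{s{\left(-73,-102 \right)} R{\left(14 \right)}} = \frac{718 + 2139}{\left(-126\right) \left(- \frac{18}{14} + 2 \cdot 14\right)} = \frac{2857}{\left(-126\right) \left(\left(-18\right) \frac{1}{14} + 28\right)} = \frac{2857}{\left(-126\right) \left(- \frac{9}{7} + 28\right)} = \frac{2857}{\left(-126\right) \frac{187}{7}} = \frac{2857}{-3366} = 2857 \left(- \frac{1}{3366}\right) = - \frac{2857}{3366}$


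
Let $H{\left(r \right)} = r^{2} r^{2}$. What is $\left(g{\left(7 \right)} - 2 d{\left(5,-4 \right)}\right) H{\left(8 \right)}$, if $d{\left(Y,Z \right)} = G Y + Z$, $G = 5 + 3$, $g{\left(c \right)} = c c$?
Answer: $-94208$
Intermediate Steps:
$g{\left(c \right)} = c^{2}$
$G = 8$
$d{\left(Y,Z \right)} = Z + 8 Y$ ($d{\left(Y,Z \right)} = 8 Y + Z = Z + 8 Y$)
$H{\left(r \right)} = r^{4}$
$\left(g{\left(7 \right)} - 2 d{\left(5,-4 \right)}\right) H{\left(8 \right)} = \left(7^{2} - 2 \left(-4 + 8 \cdot 5\right)\right) 8^{4} = \left(49 - 2 \left(-4 + 40\right)\right) 4096 = \left(49 - 72\right) 4096 = \left(-23\right) 4096 = -94208$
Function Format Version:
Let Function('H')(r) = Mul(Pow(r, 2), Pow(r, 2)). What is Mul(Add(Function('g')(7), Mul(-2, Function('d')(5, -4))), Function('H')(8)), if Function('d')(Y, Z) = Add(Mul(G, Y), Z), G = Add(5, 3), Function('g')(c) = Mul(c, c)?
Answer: -94208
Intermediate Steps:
Function('g')(c) = Pow(c, 2)
G = 8
Function('d')(Y, Z) = Add(Z, Mul(8, Y)) (Function('d')(Y, Z) = Add(Mul(8, Y), Z) = Add(Z, Mul(8, Y)))
Function('H')(r) = Pow(r, 4)
Mul(Add(Function('g')(7), Mul(-2, Function('d')(5, -4))), Function('H')(8)) = Mul(Add(Pow(7, 2), Mul(-2, Add(-4, Mul(8, 5)))), Pow(8, 4)) = Mul(Add(49, Mul(-2, Add(-4, 40))), 4096) = Mul(Add(49, Mul(-2, 36)), 4096) = Mul(Add(49, -72), 4096) = Mul(-23, 4096) = -94208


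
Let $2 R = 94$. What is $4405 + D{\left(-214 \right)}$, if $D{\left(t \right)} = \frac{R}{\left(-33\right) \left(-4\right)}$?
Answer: $\frac{581507}{132} \approx 4405.4$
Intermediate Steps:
$R = 47$ ($R = \frac{1}{2} \cdot 94 = 47$)
$D{\left(t \right)} = \frac{47}{132}$ ($D{\left(t \right)} = \frac{47}{\left(-33\right) \left(-4\right)} = \frac{47}{132}$)
$4405 + D{\left(-214 \right)} = 4405 + \frac{47}{132} = \frac{581507}{132}$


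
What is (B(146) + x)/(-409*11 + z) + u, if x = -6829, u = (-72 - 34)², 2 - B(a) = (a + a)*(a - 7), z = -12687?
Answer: 193149311/17186 ≈ 11239.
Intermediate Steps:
B(a) = 2 - 2*a*(-7 + a) (B(a) = 2 - (a + a)*(a - 7) = 2 - 2*a*(-7 + a))
u = 11236 (u = (-106)² = 11236)
(B(146) + x)/(-409*11 + z) + u = ((2 - 2*146² + 14*146) - 6829)/(-409*11 - 12687) + 11236 = ((2 - 2*21316 + 2044) - 6829)/(-4499 - 12687) + 11236 = ((2 - 42632 + 2044) - 6829)/(-17186) + 11236 = (-40586 - 6829)*(-1/17186) + 11236 = -47415*(-1/17186) + 11236 = 47415/17186 + 11236 = 193149311/17186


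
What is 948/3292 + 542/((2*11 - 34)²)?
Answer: 240097/59256 ≈ 4.0519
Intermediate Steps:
948/3292 + 542/((2*11 - 34)²) = 948*(1/3292) + 542/((22 - 34)²) = 237/823 + 542/((-12)²) = 237/823 + 542/144 = 237/823 + 542*(1/144) = 237/823 + 271/72 = 240097/59256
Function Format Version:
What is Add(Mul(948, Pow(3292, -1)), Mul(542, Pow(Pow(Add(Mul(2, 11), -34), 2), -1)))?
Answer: Rational(240097, 59256) ≈ 4.0519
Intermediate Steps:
Add(Mul(948, Pow(3292, -1)), Mul(542, Pow(Pow(Add(Mul(2, 11), -34), 2), -1))) = Add(Mul(948, Rational(1, 3292)), Mul(542, Pow(Pow(Add(22, -34), 2), -1))) = Add(Rational(237, 823), Mul(542, Pow(Pow(-12, 2), -1))) = Add(Rational(237, 823), Mul(542, Pow(144, -1))) = Add(Rational(237, 823), Mul(542, Rational(1, 144))) = Add(Rational(237, 823), Rational(271, 72)) = Rational(240097, 59256)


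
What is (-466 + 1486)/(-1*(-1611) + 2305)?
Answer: 255/979 ≈ 0.26047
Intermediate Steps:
(-466 + 1486)/(-1*(-1611) + 2305) = 1020/(1611 + 2305) = 1020/3916 = 1020*(1/3916) = 255/979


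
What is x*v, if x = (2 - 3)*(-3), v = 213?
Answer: 639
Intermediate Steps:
x = 3 (x = -1*(-3) = 3)
x*v = 3*213 = 639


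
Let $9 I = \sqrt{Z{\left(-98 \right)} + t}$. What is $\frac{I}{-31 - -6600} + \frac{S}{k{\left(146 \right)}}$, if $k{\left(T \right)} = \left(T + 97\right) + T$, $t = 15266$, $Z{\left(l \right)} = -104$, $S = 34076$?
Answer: $\frac{34076}{389} + \frac{19 \sqrt{42}}{59121} \approx 87.601$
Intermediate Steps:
$k{\left(T \right)} = 97 + 2 T$ ($k{\left(T \right)} = \left(97 + T\right) + T = 97 + 2 T$)
$I = \frac{19 \sqrt{42}}{9}$ ($I = \frac{\sqrt{-104 + 15266}}{9} = \frac{\sqrt{15162}}{9} = \frac{19 \sqrt{42}}{9} \approx 13.682$)
$\frac{I}{-31 - -6600} + \frac{S}{k{\left(146 \right)}} = \frac{\frac{19}{9} \sqrt{42}}{-31 - -6600} + \frac{34076}{97 + 2 \cdot 146} = \frac{\frac{19}{9} \sqrt{42}}{-31 + 6600} + \frac{34076}{97 + 292} = \frac{\frac{19}{9} \sqrt{42}}{6569} + \frac{34076}{389} = \frac{19 \sqrt{42}}{9} \cdot \frac{1}{6569} + 34076 \cdot \frac{1}{389} = \frac{19 \sqrt{42}}{59121} + \frac{34076}{389} = \frac{34076}{389} + \frac{19 \sqrt{42}}{59121}$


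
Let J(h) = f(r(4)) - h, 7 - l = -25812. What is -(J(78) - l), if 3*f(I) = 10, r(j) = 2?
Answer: 77681/3 ≈ 25894.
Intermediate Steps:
l = 25819 (l = 7 - 1*(-25812) = 7 + 25812 = 25819)
f(I) = 10/3 (f(I) = (⅓)*10 = 10/3)
J(h) = 10/3 - h
-(J(78) - l) = -((10/3 - 1*78) - 1*25819) = -((10/3 - 78) - 25819) = -(-224/3 - 25819) = -1*(-77681/3) = 77681/3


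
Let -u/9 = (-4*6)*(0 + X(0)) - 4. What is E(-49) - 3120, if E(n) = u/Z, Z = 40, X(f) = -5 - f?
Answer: -31461/10 ≈ -3146.1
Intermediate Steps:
u = -1044 (u = -9*((-4*6)*(0 + (-5 - 1*0)) - 4) = -9*(-24*(0 + (-5 + 0)) - 4) = -9*(-24*(0 - 5) - 4) = -9*(-24*(-5) - 4) = -9*(120 - 4) = -9*116 = -1044)
E(n) = -261/10 (E(n) = -1044/40 = -1044*1/40 = -261/10)
E(-49) - 3120 = -261/10 - 3120 = -31461/10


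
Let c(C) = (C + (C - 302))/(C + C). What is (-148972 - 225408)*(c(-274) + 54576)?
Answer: -2799285870310/137 ≈ -2.0433e+10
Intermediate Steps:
c(C) = (-302 + 2*C)/(2*C) (c(C) = (C + (-302 + C))/((2*C)) = (-302 + 2*C)*(1/(2*C)) = (-302 + 2*C)/(2*C))
(-148972 - 225408)*(c(-274) + 54576) = (-148972 - 225408)*((-151 - 274)/(-274) + 54576) = -374380*(-1/274*(-425) + 54576) = -374380*(425/274 + 54576) = -374380*14954249/274 = -2799285870310/137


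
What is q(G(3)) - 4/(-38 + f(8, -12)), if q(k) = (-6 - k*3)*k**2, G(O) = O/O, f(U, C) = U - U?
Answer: -169/19 ≈ -8.8947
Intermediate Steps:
f(U, C) = 0
G(O) = 1
q(k) = k**2*(-6 - 3*k) (q(k) = (-6 - 3*k)*k**2 = k**2*(-6 - 3*k))
q(G(3)) - 4/(-38 + f(8, -12)) = 3*1**2*(-2 - 1*1) - 4/(-38 + 0) = 3*1*(-2 - 1) - 4/(-38) = 3*1*(-3) - 4*(-1/38) = -9 + 2/19 = -169/19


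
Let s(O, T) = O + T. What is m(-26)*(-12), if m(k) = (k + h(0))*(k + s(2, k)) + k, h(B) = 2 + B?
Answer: -14088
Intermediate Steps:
m(k) = k + (2 + k)*(2 + 2*k) (m(k) = (k + (2 + 0))*(k + (2 + k)) + k = (k + 2)*(2 + 2*k) + k = (2 + k)*(2 + 2*k) + k = k + (2 + k)*(2 + 2*k))
m(-26)*(-12) = (4 + 2*(-26)**2 + 7*(-26))*(-12) = (4 + 2*676 - 182)*(-12) = (4 + 1352 - 182)*(-12) = 1174*(-12) = -14088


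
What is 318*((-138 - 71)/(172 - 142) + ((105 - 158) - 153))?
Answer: -338617/5 ≈ -67723.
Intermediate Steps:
318*((-138 - 71)/(172 - 142) + ((105 - 158) - 153)) = 318*(-209/30 + (-53 - 153)) = 318*(-209*1/30 - 206) = 318*(-209/30 - 206) = 318*(-6389/30) = -338617/5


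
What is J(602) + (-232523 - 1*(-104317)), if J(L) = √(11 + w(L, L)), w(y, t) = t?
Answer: -128206 + √613 ≈ -1.2818e+5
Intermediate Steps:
J(L) = √(11 + L)
J(602) + (-232523 - 1*(-104317)) = √(11 + 602) + (-232523 - 1*(-104317)) = √613 + (-232523 + 104317) = √613 - 128206 = -128206 + √613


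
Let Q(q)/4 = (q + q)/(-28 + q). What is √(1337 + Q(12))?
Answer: 11*√11 ≈ 36.483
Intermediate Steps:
Q(q) = 8*q/(-28 + q) (Q(q) = 4*((q + q)/(-28 + q)) = 4*((2*q)/(-28 + q)) = 4*(2*q/(-28 + q)) = 8*q/(-28 + q))
√(1337 + Q(12)) = √(1337 + 8*12/(-28 + 12)) = √(1337 + 8*12/(-16)) = √(1337 + 8*12*(-1/16)) = √(1337 - 6) = √1331 = 11*√11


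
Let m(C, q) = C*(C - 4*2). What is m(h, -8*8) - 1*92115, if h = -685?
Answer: 382590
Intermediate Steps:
m(C, q) = C*(-8 + C) (m(C, q) = C*(C - 8) = C*(-8 + C))
m(h, -8*8) - 1*92115 = -685*(-8 - 685) - 1*92115 = -685*(-693) - 92115 = 474705 - 92115 = 382590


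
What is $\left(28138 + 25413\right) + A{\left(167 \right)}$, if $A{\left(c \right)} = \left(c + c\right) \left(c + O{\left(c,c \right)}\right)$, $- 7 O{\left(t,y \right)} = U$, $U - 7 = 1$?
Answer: $\frac{762631}{7} \approx 1.0895 \cdot 10^{5}$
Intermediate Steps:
$U = 8$ ($U = 7 + 1 = 8$)
$O{\left(t,y \right)} = - \frac{8}{7}$ ($O{\left(t,y \right)} = \left(- \frac{1}{7}\right) 8 = - \frac{8}{7}$)
$A{\left(c \right)} = 2 c \left(- \frac{8}{7} + c\right)$ ($A{\left(c \right)} = \left(c + c\right) \left(c - \frac{8}{7}\right) = 2 c \left(- \frac{8}{7} + c\right)$)
$\left(28138 + 25413\right) + A{\left(167 \right)} = \left(28138 + 25413\right) + \frac{2}{7} \cdot 167 \left(-8 + 7 \cdot 167\right) = 53551 + \frac{2}{7} \cdot 167 \left(-8 + 1169\right) = 53551 + \frac{2}{7} \cdot 167 \cdot 1161 = 53551 + \frac{387774}{7} = \frac{762631}{7}$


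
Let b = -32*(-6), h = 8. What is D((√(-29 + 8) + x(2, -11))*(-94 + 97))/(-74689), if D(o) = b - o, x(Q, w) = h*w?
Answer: -24/3931 + 3*I*√21/74689 ≈ -0.0061053 + 0.00018407*I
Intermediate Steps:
x(Q, w) = 8*w
b = 192
D(o) = 192 - o
D((√(-29 + 8) + x(2, -11))*(-94 + 97))/(-74689) = (192 - (√(-29 + 8) + 8*(-11))*(-94 + 97))/(-74689) = (192 - (√(-21) - 88)*3)*(-1/74689) = (192 - (I*√21 - 88)*3)*(-1/74689) = (192 - (-88 + I*√21)*3)*(-1/74689) = (192 - (-264 + 3*I*√21))*(-1/74689) = (192 + (264 - 3*I*√21))*(-1/74689) = (456 - 3*I*√21)*(-1/74689) = -24/3931 + 3*I*√21/74689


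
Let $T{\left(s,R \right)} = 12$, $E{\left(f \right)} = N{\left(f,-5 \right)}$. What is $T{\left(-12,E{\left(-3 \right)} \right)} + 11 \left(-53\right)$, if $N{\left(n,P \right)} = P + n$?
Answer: $-571$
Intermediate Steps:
$E{\left(f \right)} = -5 + f$
$T{\left(-12,E{\left(-3 \right)} \right)} + 11 \left(-53\right) = 12 + 11 \left(-53\right) = 12 - 583 = -571$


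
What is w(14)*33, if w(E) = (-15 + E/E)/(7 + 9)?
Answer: -231/8 ≈ -28.875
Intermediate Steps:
w(E) = -7/8 (w(E) = (-15 + 1)/16 = -14*1/16 = -7/8)
w(14)*33 = -7/8*33 = -231/8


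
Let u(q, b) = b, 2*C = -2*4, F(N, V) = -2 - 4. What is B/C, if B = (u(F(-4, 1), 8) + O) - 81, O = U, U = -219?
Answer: 73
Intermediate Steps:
F(N, V) = -6
O = -219
C = -4 (C = (-2*4)/2 = (½)*(-8) = -4)
B = -292 (B = (8 - 219) - 81 = -211 - 81 = -292)
B/C = -292/(-4) = -292*(-¼) = 73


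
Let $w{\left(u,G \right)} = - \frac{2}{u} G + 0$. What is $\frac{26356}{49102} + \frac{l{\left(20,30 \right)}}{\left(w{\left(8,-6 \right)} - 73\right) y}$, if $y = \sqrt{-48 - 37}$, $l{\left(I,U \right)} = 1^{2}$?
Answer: $\frac{13178}{24551} + \frac{2 i \sqrt{85}}{12155} \approx 0.53676 + 0.001517 i$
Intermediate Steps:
$l{\left(I,U \right)} = 1$
$w{\left(u,G \right)} = - \frac{2 G}{u}$ ($w{\left(u,G \right)} = - \frac{2 G}{u} + 0 = - \frac{2 G}{u}$)
$y = i \sqrt{85}$ ($y = \sqrt{-85} = i \sqrt{85} \approx 9.2195 i$)
$\frac{26356}{49102} + \frac{l{\left(20,30 \right)}}{\left(w{\left(8,-6 \right)} - 73\right) y} = \frac{26356}{49102} + 1 \frac{1}{\left(\left(-2\right) \left(-6\right) \frac{1}{8} - 73\right) i \sqrt{85}} = 26356 \cdot \frac{1}{49102} + 1 \frac{1}{\left(\left(-2\right) \left(-6\right) \frac{1}{8} - 73\right) i \sqrt{85}} = \frac{13178}{24551} + 1 \frac{1}{\left(\frac{3}{2} - 73\right) i \sqrt{85}} = \frac{13178}{24551} + 1 \frac{1}{\left(- \frac{143}{2}\right) i \sqrt{85}} = \frac{13178}{24551} + 1 \frac{2 i \sqrt{85}}{12155} = \frac{13178}{24551} + \frac{2 i \sqrt{85}}{12155}$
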